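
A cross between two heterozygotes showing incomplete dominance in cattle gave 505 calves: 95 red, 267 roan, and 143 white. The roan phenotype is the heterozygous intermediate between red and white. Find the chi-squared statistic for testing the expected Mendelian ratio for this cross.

With incomplete dominance, a heterozygote × heterozygote cross gives a 1:2:1 phenotypic ratio.
Total ratio parts = 4. Expected numbers out of 505:
  red: 505 × 1/4 = 126.25
  roan: 505 × 2/4 = 252.5
  white: 505 × 1/4 = 126.25
χ² = Σ (O − E)² / E
  red: (95 − 126.25)² / 126.25 = 7.7351
  roan: (267 − 252.5)² / 252.5 = 0.8327
  white: (143 − 126.25)² / 126.25 = 2.2223
χ² = 7.7351 + 0.8327 + 2.2223 = 10.7901 ≈ 10.790

10.790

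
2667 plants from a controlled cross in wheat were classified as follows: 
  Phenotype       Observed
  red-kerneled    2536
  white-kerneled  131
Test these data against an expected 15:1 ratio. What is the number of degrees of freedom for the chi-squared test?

1

A goodness-of-fit test with 2 phenotype classes has df = 2 − 1 = 1.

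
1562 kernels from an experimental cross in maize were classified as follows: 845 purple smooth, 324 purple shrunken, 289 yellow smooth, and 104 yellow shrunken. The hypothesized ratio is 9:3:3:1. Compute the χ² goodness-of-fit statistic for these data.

5.062

Under the 9:3:3:1 hypothesis (Σ ratio = 16, N = 1562):
  purple smooth: 1562 × 9/16 = 878.625
  purple shrunken: 1562 × 3/16 = 292.875
  yellow smooth: 1562 × 3/16 = 292.875
  yellow shrunken: 1562 × 1/16 = 97.625
χ² = Σ (O − E)² / E
  purple smooth: (845 − 878.625)² / 878.625 = 1.2868
  purple shrunken: (324 − 292.875)² / 292.875 = 3.3078
  yellow smooth: (289 − 292.875)² / 292.875 = 0.0513
  yellow shrunken: (104 − 97.625)² / 97.625 = 0.4163
χ² = 1.2868 + 3.3078 + 0.0513 + 0.4163 = 5.0622 ≈ 5.062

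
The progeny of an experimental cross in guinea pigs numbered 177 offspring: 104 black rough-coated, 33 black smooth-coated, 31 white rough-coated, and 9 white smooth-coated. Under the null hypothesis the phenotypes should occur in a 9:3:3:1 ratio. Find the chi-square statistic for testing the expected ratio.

0.728

Under the 9:3:3:1 hypothesis (Σ ratio = 16, N = 177):
  black rough-coated: 177 × 9/16 = 99.5625
  black smooth-coated: 177 × 3/16 = 33.1875
  white rough-coated: 177 × 3/16 = 33.1875
  white smooth-coated: 177 × 1/16 = 11.0625
χ² = Σ (O − E)² / E
  black rough-coated: (104 − 99.5625)² / 99.5625 = 0.1978
  black smooth-coated: (33 − 33.1875)² / 33.1875 = 0.0011
  white rough-coated: (31 − 33.1875)² / 33.1875 = 0.1442
  white smooth-coated: (9 − 11.0625)² / 11.0625 = 0.3845
χ² = 0.1978 + 0.0011 + 0.1442 + 0.3845 = 0.7276 ≈ 0.728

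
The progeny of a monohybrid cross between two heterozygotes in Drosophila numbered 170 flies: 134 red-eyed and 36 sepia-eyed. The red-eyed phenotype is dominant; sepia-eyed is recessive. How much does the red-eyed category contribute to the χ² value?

For a monohybrid cross between heterozygotes with complete dominance, the expected phenotypic ratio is 3:1.
Total ratio parts = 4. Expected numbers out of 170:
  red-eyed: 170 × 3/4 = 127.5
  sepia-eyed: 170 × 1/4 = 42.5
Contribution of red-eyed: (134 − 127.5)² / 127.5 = 0.3314

0.331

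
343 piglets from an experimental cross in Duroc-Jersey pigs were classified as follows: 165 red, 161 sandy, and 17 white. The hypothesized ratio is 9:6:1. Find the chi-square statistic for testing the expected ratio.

13.113

Expected counts for N = 343 under a 9:6:1 ratio (total parts = 16):
  red: 343 × 9/16 = 192.9375
  sandy: 343 × 6/16 = 128.625
  white: 343 × 1/16 = 21.4375
χ² = Σ (O − E)² / E
  red: (165 − 192.9375)² / 192.9375 = 4.0454
  sandy: (161 − 128.625)² / 128.625 = 8.1488
  white: (17 − 21.4375)² / 21.4375 = 0.9185
χ² = 4.0454 + 8.1488 + 0.9185 = 13.1127 ≈ 13.113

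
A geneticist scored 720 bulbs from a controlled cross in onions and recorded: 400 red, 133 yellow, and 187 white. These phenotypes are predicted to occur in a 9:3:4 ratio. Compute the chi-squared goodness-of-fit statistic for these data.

Under the 9:3:4 hypothesis (Σ ratio = 16, N = 720):
  red: 720 × 9/16 = 405
  yellow: 720 × 3/16 = 135
  white: 720 × 4/16 = 180
χ² = Σ (O − E)² / E
  red: (400 − 405)² / 405 = 0.0617
  yellow: (133 − 135)² / 135 = 0.0296
  white: (187 − 180)² / 180 = 0.2722
χ² = 0.0617 + 0.0296 + 0.2722 = 0.3635 ≈ 0.364

0.364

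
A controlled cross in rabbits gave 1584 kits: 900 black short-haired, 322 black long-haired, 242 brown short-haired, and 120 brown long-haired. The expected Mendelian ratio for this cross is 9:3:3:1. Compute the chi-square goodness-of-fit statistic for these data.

The 9:3:3:1 ratio has 16 parts, so with N = 1584 the expected counts are:
  black short-haired: 1584 × 9/16 = 891
  black long-haired: 1584 × 3/16 = 297
  brown short-haired: 1584 × 3/16 = 297
  brown long-haired: 1584 × 1/16 = 99
χ² = Σ (O − E)² / E
  black short-haired: (900 − 891)² / 891 = 0.0909
  black long-haired: (322 − 297)² / 297 = 2.1044
  brown short-haired: (242 − 297)² / 297 = 10.1852
  brown long-haired: (120 − 99)² / 99 = 4.4545
χ² = 0.0909 + 2.1044 + 10.1852 + 4.4545 = 16.835

16.835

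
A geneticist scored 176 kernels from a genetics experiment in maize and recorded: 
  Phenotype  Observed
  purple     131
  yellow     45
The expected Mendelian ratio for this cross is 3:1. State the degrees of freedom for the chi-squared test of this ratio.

1

A goodness-of-fit test with 2 phenotype classes has df = 2 − 1 = 1.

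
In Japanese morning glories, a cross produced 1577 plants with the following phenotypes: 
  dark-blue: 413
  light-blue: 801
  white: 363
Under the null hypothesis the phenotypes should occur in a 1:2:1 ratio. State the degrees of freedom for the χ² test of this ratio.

2

A goodness-of-fit test with 3 phenotype classes has df = 3 − 1 = 2.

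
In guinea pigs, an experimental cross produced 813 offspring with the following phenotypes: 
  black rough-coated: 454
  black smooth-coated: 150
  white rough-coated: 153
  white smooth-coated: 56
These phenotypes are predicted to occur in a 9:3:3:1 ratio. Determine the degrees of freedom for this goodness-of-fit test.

A goodness-of-fit test with 4 phenotype classes has df = 4 − 1 = 3.

3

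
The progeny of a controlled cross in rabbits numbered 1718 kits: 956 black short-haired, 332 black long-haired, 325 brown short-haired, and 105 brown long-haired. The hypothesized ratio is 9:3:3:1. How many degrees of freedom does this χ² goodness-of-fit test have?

A goodness-of-fit test with 4 phenotype classes has df = 4 − 1 = 3.

3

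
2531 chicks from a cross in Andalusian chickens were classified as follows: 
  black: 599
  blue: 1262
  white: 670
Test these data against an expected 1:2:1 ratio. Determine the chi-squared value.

Under the 1:2:1 hypothesis (Σ ratio = 4, N = 2531):
  black: 2531 × 1/4 = 632.75
  blue: 2531 × 2/4 = 1265.5
  white: 2531 × 1/4 = 632.75
χ² = Σ (O − E)² / E
  black: (599 − 632.75)² / 632.75 = 1.8002
  blue: (1262 − 1265.5)² / 1265.5 = 0.0097
  white: (670 − 632.75)² / 632.75 = 2.1929
χ² = 1.8002 + 0.0097 + 2.1929 = 4.0028 ≈ 4.003

4.003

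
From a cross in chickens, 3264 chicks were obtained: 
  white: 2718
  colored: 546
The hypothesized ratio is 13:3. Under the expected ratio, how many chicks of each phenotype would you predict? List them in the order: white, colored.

Expected counts for N = 3264 under a 13:3 ratio (total parts = 16):
  white: 3264 × 13/16 = 2652
  colored: 3264 × 3/16 = 612

2652, 612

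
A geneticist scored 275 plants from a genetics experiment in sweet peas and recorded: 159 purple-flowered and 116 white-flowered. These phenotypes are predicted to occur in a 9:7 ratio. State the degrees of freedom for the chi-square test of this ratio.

A goodness-of-fit test with 2 phenotype classes has df = 2 − 1 = 1.

1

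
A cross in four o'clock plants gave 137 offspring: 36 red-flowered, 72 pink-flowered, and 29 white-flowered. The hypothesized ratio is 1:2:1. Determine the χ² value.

Under the 1:2:1 hypothesis (Σ ratio = 4, N = 137):
  red-flowered: 137 × 1/4 = 34.25
  pink-flowered: 137 × 2/4 = 68.5
  white-flowered: 137 × 1/4 = 34.25
χ² = Σ (O − E)² / E
  red-flowered: (36 − 34.25)² / 34.25 = 0.0894
  pink-flowered: (72 − 68.5)² / 68.5 = 0.1788
  white-flowered: (29 − 34.25)² / 34.25 = 0.8047
χ² = 0.0894 + 0.1788 + 0.8047 = 1.0729 ≈ 1.073

1.073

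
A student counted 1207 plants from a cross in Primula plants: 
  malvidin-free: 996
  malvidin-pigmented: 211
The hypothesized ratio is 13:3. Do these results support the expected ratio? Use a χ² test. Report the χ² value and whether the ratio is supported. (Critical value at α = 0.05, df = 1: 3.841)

1.275; consistent

Total ratio parts = 16. Expected numbers out of 1207:
  malvidin-free: 1207 × 13/16 = 980.6875
  malvidin-pigmented: 1207 × 3/16 = 226.3125
χ² = Σ (O − E)² / E
  malvidin-free: (996 − 980.6875)² / 980.6875 = 0.2391
  malvidin-pigmented: (211 − 226.3125)² / 226.3125 = 1.0361
χ² = 0.2391 + 1.0361 = 1.2752 ≈ 1.275
Degrees of freedom = 2 − 1 = 1; critical value at α = 0.05 is 3.841.
Since 1.275 < 3.841, we fail to reject the null hypothesis — the data are consistent with the 13:3 ratio.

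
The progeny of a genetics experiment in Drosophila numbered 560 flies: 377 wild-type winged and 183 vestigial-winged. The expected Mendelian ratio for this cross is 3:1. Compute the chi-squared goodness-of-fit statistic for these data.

17.610

Total ratio parts = 4. Expected numbers out of 560:
  wild-type winged: 560 × 3/4 = 420
  vestigial-winged: 560 × 1/4 = 140
χ² = Σ (O − E)² / E
  wild-type winged: (377 − 420)² / 420 = 4.4024
  vestigial-winged: (183 − 140)² / 140 = 13.2071
χ² = 4.4024 + 13.2071 = 17.6095 ≈ 17.610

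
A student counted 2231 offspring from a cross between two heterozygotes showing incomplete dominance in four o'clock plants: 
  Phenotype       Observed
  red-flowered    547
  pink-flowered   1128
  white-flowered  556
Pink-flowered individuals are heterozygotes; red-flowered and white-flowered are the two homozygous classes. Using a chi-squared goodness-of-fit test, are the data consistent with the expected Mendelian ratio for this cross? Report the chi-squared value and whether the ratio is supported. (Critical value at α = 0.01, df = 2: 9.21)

0.353; consistent

With incomplete dominance, a heterozygote × heterozygote cross gives a 1:2:1 phenotypic ratio.
Expected counts for N = 2231 under a 1:2:1 ratio (total parts = 4):
  red-flowered: 2231 × 1/4 = 557.75
  pink-flowered: 2231 × 2/4 = 1115.5
  white-flowered: 2231 × 1/4 = 557.75
χ² = Σ (O − E)² / E
  red-flowered: (547 − 557.75)² / 557.75 = 0.2072
  pink-flowered: (1128 − 1115.5)² / 1115.5 = 0.1401
  white-flowered: (556 − 557.75)² / 557.75 = 0.0055
χ² = 0.2072 + 0.1401 + 0.0055 = 0.3528 ≈ 0.353
Degrees of freedom = 3 − 1 = 2; critical value at α = 0.01 is 9.21.
Since 0.353 < 9.21, we fail to reject the null hypothesis — the data are consistent with the 1:2:1 ratio.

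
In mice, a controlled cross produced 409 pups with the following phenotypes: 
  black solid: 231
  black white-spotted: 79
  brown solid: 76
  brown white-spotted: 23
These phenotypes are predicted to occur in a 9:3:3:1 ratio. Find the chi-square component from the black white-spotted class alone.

Under the 9:3:3:1 hypothesis (Σ ratio = 16, N = 409):
  black solid: 409 × 9/16 = 230.0625
  black white-spotted: 409 × 3/16 = 76.6875
  brown solid: 409 × 3/16 = 76.6875
  brown white-spotted: 409 × 1/16 = 25.5625
Contribution of black white-spotted: (79 − 76.6875)² / 76.6875 = 0.0697

0.070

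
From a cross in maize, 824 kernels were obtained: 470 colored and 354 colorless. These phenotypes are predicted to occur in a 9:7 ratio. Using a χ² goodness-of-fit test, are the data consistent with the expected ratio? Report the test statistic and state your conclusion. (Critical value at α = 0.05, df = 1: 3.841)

0.208; consistent

Total ratio parts = 16. Expected numbers out of 824:
  colored: 824 × 9/16 = 463.5
  colorless: 824 × 7/16 = 360.5
χ² = Σ (O − E)² / E
  colored: (470 − 463.5)² / 463.5 = 0.0912
  colorless: (354 − 360.5)² / 360.5 = 0.1172
χ² = 0.0912 + 0.1172 = 0.2084 ≈ 0.208
Degrees of freedom = 2 − 1 = 1; critical value at α = 0.05 is 3.841.
Since 0.208 < 3.841, we fail to reject the null hypothesis — the data are consistent with the 9:7 ratio.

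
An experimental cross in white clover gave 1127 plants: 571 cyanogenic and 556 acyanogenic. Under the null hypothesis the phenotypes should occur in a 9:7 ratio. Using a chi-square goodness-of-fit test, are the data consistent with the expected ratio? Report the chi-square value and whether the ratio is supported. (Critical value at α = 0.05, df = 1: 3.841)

14.282; not consistent

Total ratio parts = 16. Expected numbers out of 1127:
  cyanogenic: 1127 × 9/16 = 633.9375
  acyanogenic: 1127 × 7/16 = 493.0625
χ² = Σ (O − E)² / E
  cyanogenic: (571 − 633.9375)² / 633.9375 = 6.2485
  acyanogenic: (556 − 493.0625)² / 493.0625 = 8.0337
χ² = 6.2485 + 8.0337 = 14.2822 ≈ 14.282
Degrees of freedom = 2 − 1 = 1; critical value at α = 0.05 is 3.841.
Since 14.282 > 3.841, we reject the null hypothesis — the data do not fit the 9:7 ratio.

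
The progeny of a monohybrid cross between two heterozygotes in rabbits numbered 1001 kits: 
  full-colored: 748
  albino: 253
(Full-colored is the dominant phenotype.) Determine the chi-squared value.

For a monohybrid cross between heterozygotes with complete dominance, the expected phenotypic ratio is 3:1.
Expected counts for N = 1001 under a 3:1 ratio (total parts = 4):
  full-colored: 1001 × 3/4 = 750.75
  albino: 1001 × 1/4 = 250.25
χ² = Σ (O − E)² / E
  full-colored: (748 − 750.75)² / 750.75 = 0.0101
  albino: (253 − 250.25)² / 250.25 = 0.0302
χ² = 0.0101 + 0.0302 = 0.0403 ≈ 0.040

0.040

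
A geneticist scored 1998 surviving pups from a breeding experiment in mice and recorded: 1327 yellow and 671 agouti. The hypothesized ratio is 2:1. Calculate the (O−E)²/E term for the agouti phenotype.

0.038

Under the 2:1 hypothesis (Σ ratio = 3, N = 1998):
  yellow: 1998 × 2/3 = 1332
  agouti: 1998 × 1/3 = 666
Contribution of agouti: (671 − 666)² / 666 = 0.0375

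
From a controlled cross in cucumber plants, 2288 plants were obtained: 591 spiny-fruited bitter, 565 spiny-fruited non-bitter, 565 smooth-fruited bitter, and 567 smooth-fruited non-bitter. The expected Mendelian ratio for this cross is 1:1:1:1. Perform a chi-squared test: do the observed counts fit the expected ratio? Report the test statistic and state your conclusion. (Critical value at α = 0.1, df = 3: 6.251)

0.846; consistent

Under the 1:1:1:1 hypothesis (Σ ratio = 4, N = 2288):
  spiny-fruited bitter: 2288 × 1/4 = 572
  spiny-fruited non-bitter: 2288 × 1/4 = 572
  smooth-fruited bitter: 2288 × 1/4 = 572
  smooth-fruited non-bitter: 2288 × 1/4 = 572
χ² = Σ (O − E)² / E
  spiny-fruited bitter: (591 − 572)² / 572 = 0.6311
  spiny-fruited non-bitter: (565 − 572)² / 572 = 0.0857
  smooth-fruited bitter: (565 − 572)² / 572 = 0.0857
  smooth-fruited non-bitter: (567 − 572)² / 572 = 0.0437
χ² = 0.6311 + 0.0857 + 0.0857 + 0.0437 = 0.8462 ≈ 0.846
Degrees of freedom = 4 − 1 = 3; critical value at α = 0.1 is 6.251.
Since 0.846 < 6.251, we fail to reject the null hypothesis — the data are consistent with the 1:1:1:1 ratio.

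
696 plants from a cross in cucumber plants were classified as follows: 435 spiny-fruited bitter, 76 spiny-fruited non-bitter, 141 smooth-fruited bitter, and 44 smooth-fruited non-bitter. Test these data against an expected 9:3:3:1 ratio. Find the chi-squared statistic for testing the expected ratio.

28.444

Under the 9:3:3:1 hypothesis (Σ ratio = 16, N = 696):
  spiny-fruited bitter: 696 × 9/16 = 391.5
  spiny-fruited non-bitter: 696 × 3/16 = 130.5
  smooth-fruited bitter: 696 × 3/16 = 130.5
  smooth-fruited non-bitter: 696 × 1/16 = 43.5
χ² = Σ (O − E)² / E
  spiny-fruited bitter: (435 − 391.5)² / 391.5 = 4.8333
  spiny-fruited non-bitter: (76 − 130.5)² / 130.5 = 22.7605
  smooth-fruited bitter: (141 − 130.5)² / 130.5 = 0.8448
  smooth-fruited non-bitter: (44 − 43.5)² / 43.5 = 0.0057
χ² = 4.8333 + 22.7605 + 0.8448 + 0.0057 = 28.4443 ≈ 28.444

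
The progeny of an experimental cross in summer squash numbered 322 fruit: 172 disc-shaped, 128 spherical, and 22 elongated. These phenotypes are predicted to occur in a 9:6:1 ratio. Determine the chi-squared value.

1.070

Expected counts for N = 322 under a 9:6:1 ratio (total parts = 16):
  disc-shaped: 322 × 9/16 = 181.125
  spherical: 322 × 6/16 = 120.75
  elongated: 322 × 1/16 = 20.125
χ² = Σ (O − E)² / E
  disc-shaped: (172 − 181.125)² / 181.125 = 0.4597
  spherical: (128 − 120.75)² / 120.75 = 0.4353
  elongated: (22 − 20.125)² / 20.125 = 0.1747
χ² = 0.4597 + 0.4353 + 0.1747 = 1.0697 ≈ 1.070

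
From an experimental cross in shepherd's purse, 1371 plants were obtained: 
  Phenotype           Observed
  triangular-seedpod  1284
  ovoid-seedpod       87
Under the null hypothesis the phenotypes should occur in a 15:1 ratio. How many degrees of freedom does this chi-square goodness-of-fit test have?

A goodness-of-fit test with 2 phenotype classes has df = 2 − 1 = 1.

1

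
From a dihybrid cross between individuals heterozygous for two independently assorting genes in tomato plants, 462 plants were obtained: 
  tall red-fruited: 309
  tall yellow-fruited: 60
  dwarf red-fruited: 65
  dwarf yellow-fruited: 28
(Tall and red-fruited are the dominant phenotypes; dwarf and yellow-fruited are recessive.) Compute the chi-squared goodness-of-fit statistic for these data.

22.895

A dihybrid F₂ with independent assortment and complete dominance at both loci gives a 9:3:3:1 phenotypic ratio.
The 9:3:3:1 ratio has 16 parts, so with N = 462 the expected counts are:
  tall red-fruited: 462 × 9/16 = 259.875
  tall yellow-fruited: 462 × 3/16 = 86.625
  dwarf red-fruited: 462 × 3/16 = 86.625
  dwarf yellow-fruited: 462 × 1/16 = 28.875
χ² = Σ (O − E)² / E
  tall red-fruited: (309 − 259.875)² / 259.875 = 9.2863
  tall yellow-fruited: (60 − 86.625)² / 86.625 = 8.1834
  dwarf red-fruited: (65 − 86.625)² / 86.625 = 5.3984
  dwarf yellow-fruited: (28 − 28.875)² / 28.875 = 0.0265
χ² = 9.2863 + 8.1834 + 5.3984 + 0.0265 = 22.8946 ≈ 22.895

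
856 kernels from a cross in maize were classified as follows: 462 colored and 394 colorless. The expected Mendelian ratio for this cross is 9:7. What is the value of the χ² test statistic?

The 9:7 ratio has 16 parts, so with N = 856 the expected counts are:
  colored: 856 × 9/16 = 481.5
  colorless: 856 × 7/16 = 374.5
χ² = Σ (O − E)² / E
  colored: (462 − 481.5)² / 481.5 = 0.7897
  colorless: (394 − 374.5)² / 374.5 = 1.0154
χ² = 0.7897 + 1.0154 = 1.8051 ≈ 1.805

1.805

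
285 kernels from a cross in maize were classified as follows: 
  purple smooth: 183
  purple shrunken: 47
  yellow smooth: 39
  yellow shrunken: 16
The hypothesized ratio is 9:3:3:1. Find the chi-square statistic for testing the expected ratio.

8.071

The 9:3:3:1 ratio has 16 parts, so with N = 285 the expected counts are:
  purple smooth: 285 × 9/16 = 160.3125
  purple shrunken: 285 × 3/16 = 53.4375
  yellow smooth: 285 × 3/16 = 53.4375
  yellow shrunken: 285 × 1/16 = 17.8125
χ² = Σ (O − E)² / E
  purple smooth: (183 − 160.3125)² / 160.3125 = 3.2107
  purple shrunken: (47 − 53.4375)² / 53.4375 = 0.7755
  yellow smooth: (39 − 53.4375)² / 53.4375 = 3.9007
  yellow shrunken: (16 − 17.8125)² / 17.8125 = 0.1844
χ² = 3.2107 + 0.7755 + 3.9007 + 0.1844 = 8.0713 ≈ 8.071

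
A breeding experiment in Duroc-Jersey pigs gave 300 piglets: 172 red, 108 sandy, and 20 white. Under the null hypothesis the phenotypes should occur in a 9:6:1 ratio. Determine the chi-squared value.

0.326

Expected counts for N = 300 under a 9:6:1 ratio (total parts = 16):
  red: 300 × 9/16 = 168.75
  sandy: 300 × 6/16 = 112.5
  white: 300 × 1/16 = 18.75
χ² = Σ (O − E)² / E
  red: (172 − 168.75)² / 168.75 = 0.0626
  sandy: (108 − 112.5)² / 112.5 = 0.1800
  white: (20 − 18.75)² / 18.75 = 0.0833
χ² = 0.0626 + 0.1800 + 0.0833 = 0.3259 ≈ 0.326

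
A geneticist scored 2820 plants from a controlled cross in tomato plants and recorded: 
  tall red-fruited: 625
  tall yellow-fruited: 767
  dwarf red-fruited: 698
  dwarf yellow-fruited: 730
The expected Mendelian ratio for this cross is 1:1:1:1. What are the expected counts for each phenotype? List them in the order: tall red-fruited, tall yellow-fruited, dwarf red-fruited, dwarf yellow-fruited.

705, 705, 705, 705

Expected counts for N = 2820 under a 1:1:1:1 ratio (total parts = 4):
  tall red-fruited: 2820 × 1/4 = 705
  tall yellow-fruited: 2820 × 1/4 = 705
  dwarf red-fruited: 2820 × 1/4 = 705
  dwarf yellow-fruited: 2820 × 1/4 = 705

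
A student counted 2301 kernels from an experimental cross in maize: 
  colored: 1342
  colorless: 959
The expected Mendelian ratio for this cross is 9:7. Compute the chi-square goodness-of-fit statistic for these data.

Under the 9:7 hypothesis (Σ ratio = 16, N = 2301):
  colored: 2301 × 9/16 = 1294.3125
  colorless: 2301 × 7/16 = 1006.6875
χ² = Σ (O − E)² / E
  colored: (1342 − 1294.3125)² / 1294.3125 = 1.7570
  colorless: (959 − 1006.6875)² / 1006.6875 = 2.2590
χ² = 1.7570 + 2.2590 = 4.016

4.016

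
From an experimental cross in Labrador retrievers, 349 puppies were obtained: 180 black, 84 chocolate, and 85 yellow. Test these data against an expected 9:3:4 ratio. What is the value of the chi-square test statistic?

6.679

Total ratio parts = 16. Expected numbers out of 349:
  black: 349 × 9/16 = 196.3125
  chocolate: 349 × 3/16 = 65.4375
  yellow: 349 × 4/16 = 87.25
χ² = Σ (O − E)² / E
  black: (180 − 196.3125)² / 196.3125 = 1.3555
  chocolate: (84 − 65.4375)² / 65.4375 = 5.2656
  yellow: (85 − 87.25)² / 87.25 = 0.0580
χ² = 1.3555 + 5.2656 + 0.0580 = 6.6791 ≈ 6.679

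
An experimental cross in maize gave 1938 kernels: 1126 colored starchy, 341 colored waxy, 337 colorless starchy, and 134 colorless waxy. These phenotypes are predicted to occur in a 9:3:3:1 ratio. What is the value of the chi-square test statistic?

5.841

Total ratio parts = 16. Expected numbers out of 1938:
  colored starchy: 1938 × 9/16 = 1090.125
  colored waxy: 1938 × 3/16 = 363.375
  colorless starchy: 1938 × 3/16 = 363.375
  colorless waxy: 1938 × 1/16 = 121.125
χ² = Σ (O − E)² / E
  colored starchy: (1126 − 1090.125)² / 1090.125 = 1.1806
  colored waxy: (341 − 363.375)² / 363.375 = 1.3778
  colorless starchy: (337 − 363.375)² / 363.375 = 1.9144
  colorless waxy: (134 − 121.125)² / 121.125 = 1.3686
χ² = 1.1806 + 1.3778 + 1.9144 + 1.3686 = 5.8414 ≈ 5.841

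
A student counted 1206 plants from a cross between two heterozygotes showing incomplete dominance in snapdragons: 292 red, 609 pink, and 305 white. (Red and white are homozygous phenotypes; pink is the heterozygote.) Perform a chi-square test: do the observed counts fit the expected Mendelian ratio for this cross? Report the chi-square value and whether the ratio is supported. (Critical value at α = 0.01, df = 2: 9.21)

With incomplete dominance, a heterozygote × heterozygote cross gives a 1:2:1 phenotypic ratio.
Under the 1:2:1 hypothesis (Σ ratio = 4, N = 1206):
  red: 1206 × 1/4 = 301.5
  pink: 1206 × 2/4 = 603
  white: 1206 × 1/4 = 301.5
χ² = Σ (O − E)² / E
  red: (292 − 301.5)² / 301.5 = 0.2993
  pink: (609 − 603)² / 603 = 0.0597
  white: (305 − 301.5)² / 301.5 = 0.0406
χ² = 0.2993 + 0.0597 + 0.0406 = 0.3996 ≈ 0.400
Degrees of freedom = 3 − 1 = 2; critical value at α = 0.01 is 9.21.
Since 0.400 < 9.21, we fail to reject the null hypothesis — the data are consistent with the 1:2:1 ratio.

0.400; consistent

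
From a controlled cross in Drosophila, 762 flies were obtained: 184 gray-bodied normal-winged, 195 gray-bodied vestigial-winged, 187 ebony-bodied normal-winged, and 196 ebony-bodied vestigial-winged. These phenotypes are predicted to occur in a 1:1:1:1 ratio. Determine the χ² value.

0.551

Under the 1:1:1:1 hypothesis (Σ ratio = 4, N = 762):
  gray-bodied normal-winged: 762 × 1/4 = 190.5
  gray-bodied vestigial-winged: 762 × 1/4 = 190.5
  ebony-bodied normal-winged: 762 × 1/4 = 190.5
  ebony-bodied vestigial-winged: 762 × 1/4 = 190.5
χ² = Σ (O − E)² / E
  gray-bodied normal-winged: (184 − 190.5)² / 190.5 = 0.2218
  gray-bodied vestigial-winged: (195 − 190.5)² / 190.5 = 0.1063
  ebony-bodied normal-winged: (187 − 190.5)² / 190.5 = 0.0643
  ebony-bodied vestigial-winged: (196 − 190.5)² / 190.5 = 0.1588
χ² = 0.2218 + 0.1063 + 0.0643 + 0.1588 = 0.5512 ≈ 0.551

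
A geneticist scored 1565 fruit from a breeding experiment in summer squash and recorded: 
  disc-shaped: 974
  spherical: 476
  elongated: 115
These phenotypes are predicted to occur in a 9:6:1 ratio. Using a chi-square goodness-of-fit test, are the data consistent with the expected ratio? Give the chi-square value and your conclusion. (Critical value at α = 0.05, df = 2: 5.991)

Total ratio parts = 16. Expected numbers out of 1565:
  disc-shaped: 1565 × 9/16 = 880.3125
  spherical: 1565 × 6/16 = 586.875
  elongated: 1565 × 1/16 = 97.8125
χ² = Σ (O − E)² / E
  disc-shaped: (974 − 880.3125)² / 880.3125 = 9.9707
  spherical: (476 − 586.875)² / 586.875 = 20.9470
  elongated: (115 − 97.8125)² / 97.8125 = 3.0202
χ² = 9.9707 + 20.9470 + 3.0202 = 33.9379 ≈ 33.938
Degrees of freedom = 3 − 1 = 2; critical value at α = 0.05 is 5.991.
Since 33.938 > 5.991, we reject the null hypothesis — the data do not fit the 9:6:1 ratio.

33.938; not consistent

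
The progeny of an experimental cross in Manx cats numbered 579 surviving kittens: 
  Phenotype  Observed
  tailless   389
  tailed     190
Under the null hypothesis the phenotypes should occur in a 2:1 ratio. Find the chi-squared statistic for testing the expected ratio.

Expected counts for N = 579 under a 2:1 ratio (total parts = 3):
  tailless: 579 × 2/3 = 386
  tailed: 579 × 1/3 = 193
χ² = Σ (O − E)² / E
  tailless: (389 − 386)² / 386 = 0.0233
  tailed: (190 − 193)² / 193 = 0.0466
χ² = 0.0233 + 0.0466 = 0.0699 ≈ 0.070

0.070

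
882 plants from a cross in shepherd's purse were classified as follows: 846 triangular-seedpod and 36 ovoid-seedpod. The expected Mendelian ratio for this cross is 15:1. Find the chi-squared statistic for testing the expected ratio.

Under the 15:1 hypothesis (Σ ratio = 16, N = 882):
  triangular-seedpod: 882 × 15/16 = 826.875
  ovoid-seedpod: 882 × 1/16 = 55.125
χ² = Σ (O − E)² / E
  triangular-seedpod: (846 − 826.875)² / 826.875 = 0.4423
  ovoid-seedpod: (36 − 55.125)² / 55.125 = 6.6352
χ² = 0.4423 + 6.6352 = 7.0775 ≈ 7.078

7.078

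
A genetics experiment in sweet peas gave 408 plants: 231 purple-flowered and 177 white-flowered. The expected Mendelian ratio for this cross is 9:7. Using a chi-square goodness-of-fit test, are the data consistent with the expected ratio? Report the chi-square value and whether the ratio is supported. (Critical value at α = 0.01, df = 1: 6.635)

0.022; consistent

Under the 9:7 hypothesis (Σ ratio = 16, N = 408):
  purple-flowered: 408 × 9/16 = 229.5
  white-flowered: 408 × 7/16 = 178.5
χ² = Σ (O − E)² / E
  purple-flowered: (231 − 229.5)² / 229.5 = 0.0098
  white-flowered: (177 − 178.5)² / 178.5 = 0.0126
χ² = 0.0098 + 0.0126 = 0.0224 ≈ 0.022
Degrees of freedom = 2 − 1 = 1; critical value at α = 0.01 is 6.635.
Since 0.022 < 6.635, we fail to reject the null hypothesis — the data are consistent with the 9:7 ratio.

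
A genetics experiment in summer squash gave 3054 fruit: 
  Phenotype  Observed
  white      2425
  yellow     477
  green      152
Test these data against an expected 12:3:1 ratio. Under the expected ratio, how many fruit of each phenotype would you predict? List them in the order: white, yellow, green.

2290.5, 572.625, 190.875

The 12:3:1 ratio has 16 parts, so with N = 3054 the expected counts are:
  white: 3054 × 12/16 = 2290.5
  yellow: 3054 × 3/16 = 572.625
  green: 3054 × 1/16 = 190.875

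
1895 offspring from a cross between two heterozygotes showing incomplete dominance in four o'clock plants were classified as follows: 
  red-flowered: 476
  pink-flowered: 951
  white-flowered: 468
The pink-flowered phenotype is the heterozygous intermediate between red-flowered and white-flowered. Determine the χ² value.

With incomplete dominance, a heterozygote × heterozygote cross gives a 1:2:1 phenotypic ratio.
Total ratio parts = 4. Expected numbers out of 1895:
  red-flowered: 1895 × 1/4 = 473.75
  pink-flowered: 1895 × 2/4 = 947.5
  white-flowered: 1895 × 1/4 = 473.75
χ² = Σ (O − E)² / E
  red-flowered: (476 − 473.75)² / 473.75 = 0.0107
  pink-flowered: (951 − 947.5)² / 947.5 = 0.0129
  white-flowered: (468 − 473.75)² / 473.75 = 0.0698
χ² = 0.0107 + 0.0129 + 0.0698 = 0.0934 ≈ 0.093

0.093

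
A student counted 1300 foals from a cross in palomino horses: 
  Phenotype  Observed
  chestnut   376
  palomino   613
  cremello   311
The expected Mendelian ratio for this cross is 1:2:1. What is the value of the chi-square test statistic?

Total ratio parts = 4. Expected numbers out of 1300:
  chestnut: 1300 × 1/4 = 325
  palomino: 1300 × 2/4 = 650
  cremello: 1300 × 1/4 = 325
χ² = Σ (O − E)² / E
  chestnut: (376 − 325)² / 325 = 8.0031
  palomino: (613 − 650)² / 650 = 2.1062
  cremello: (311 − 325)² / 325 = 0.6031
χ² = 8.0031 + 2.1062 + 0.6031 = 10.7124 ≈ 10.712

10.712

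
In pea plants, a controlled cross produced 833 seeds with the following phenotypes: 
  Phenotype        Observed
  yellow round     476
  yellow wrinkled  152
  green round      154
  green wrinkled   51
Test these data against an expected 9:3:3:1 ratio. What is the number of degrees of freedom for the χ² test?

A goodness-of-fit test with 4 phenotype classes has df = 4 − 1 = 3.

3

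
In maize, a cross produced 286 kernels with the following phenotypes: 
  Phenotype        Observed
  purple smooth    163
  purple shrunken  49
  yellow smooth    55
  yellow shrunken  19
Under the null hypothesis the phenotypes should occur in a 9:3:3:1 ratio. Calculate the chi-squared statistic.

Under the 9:3:3:1 hypothesis (Σ ratio = 16, N = 286):
  purple smooth: 286 × 9/16 = 160.875
  purple shrunken: 286 × 3/16 = 53.625
  yellow smooth: 286 × 3/16 = 53.625
  yellow shrunken: 286 × 1/16 = 17.875
χ² = Σ (O − E)² / E
  purple smooth: (163 − 160.875)² / 160.875 = 0.0281
  purple shrunken: (49 − 53.625)² / 53.625 = 0.3989
  yellow smooth: (55 − 53.625)² / 53.625 = 0.0353
  yellow shrunken: (19 − 17.875)² / 17.875 = 0.0708
χ² = 0.0281 + 0.3989 + 0.0353 + 0.0708 = 0.5331 ≈ 0.533

0.533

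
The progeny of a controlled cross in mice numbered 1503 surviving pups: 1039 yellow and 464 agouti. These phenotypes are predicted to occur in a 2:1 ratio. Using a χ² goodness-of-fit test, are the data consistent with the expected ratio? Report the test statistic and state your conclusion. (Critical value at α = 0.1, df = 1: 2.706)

Under the 2:1 hypothesis (Σ ratio = 3, N = 1503):
  yellow: 1503 × 2/3 = 1002
  agouti: 1503 × 1/3 = 501
χ² = Σ (O − E)² / E
  yellow: (1039 − 1002)² / 1002 = 1.3663
  agouti: (464 − 501)² / 501 = 2.7325
χ² = 1.3663 + 2.7325 = 4.0988 ≈ 4.099
Degrees of freedom = 2 − 1 = 1; critical value at α = 0.1 is 2.706.
Since 4.099 > 2.706, we reject the null hypothesis — the data do not fit the 2:1 ratio.

4.099; not consistent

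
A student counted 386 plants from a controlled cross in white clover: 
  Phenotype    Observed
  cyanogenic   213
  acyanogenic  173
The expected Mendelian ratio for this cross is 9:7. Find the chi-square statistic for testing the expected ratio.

0.179

Expected counts for N = 386 under a 9:7 ratio (total parts = 16):
  cyanogenic: 386 × 9/16 = 217.125
  acyanogenic: 386 × 7/16 = 168.875
χ² = Σ (O − E)² / E
  cyanogenic: (213 − 217.125)² / 217.125 = 0.0784
  acyanogenic: (173 − 168.875)² / 168.875 = 0.1008
χ² = 0.0784 + 0.1008 = 0.1792 ≈ 0.179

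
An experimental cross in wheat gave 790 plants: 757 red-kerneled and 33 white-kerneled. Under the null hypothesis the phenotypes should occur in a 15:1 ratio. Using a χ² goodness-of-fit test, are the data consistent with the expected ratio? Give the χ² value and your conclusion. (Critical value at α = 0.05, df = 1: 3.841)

Total ratio parts = 16. Expected numbers out of 790:
  red-kerneled: 790 × 15/16 = 740.625
  white-kerneled: 790 × 1/16 = 49.375
χ² = Σ (O − E)² / E
  red-kerneled: (757 − 740.625)² / 740.625 = 0.3620
  white-kerneled: (33 − 49.375)² / 49.375 = 5.4307
χ² = 0.3620 + 5.4307 = 5.7927 ≈ 5.793
Degrees of freedom = 2 − 1 = 1; critical value at α = 0.05 is 3.841.
Since 5.793 > 3.841, we reject the null hypothesis — the data do not fit the 15:1 ratio.

5.793; not consistent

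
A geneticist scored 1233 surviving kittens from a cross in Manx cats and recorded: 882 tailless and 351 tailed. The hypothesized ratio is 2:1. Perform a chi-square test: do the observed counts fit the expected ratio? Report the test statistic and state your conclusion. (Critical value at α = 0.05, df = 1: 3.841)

13.139; not consistent

Total ratio parts = 3. Expected numbers out of 1233:
  tailless: 1233 × 2/3 = 822
  tailed: 1233 × 1/3 = 411
χ² = Σ (O − E)² / E
  tailless: (882 − 822)² / 822 = 4.3796
  tailed: (351 − 411)² / 411 = 8.7591
χ² = 4.3796 + 8.7591 = 13.1387 ≈ 13.139
Degrees of freedom = 2 − 1 = 1; critical value at α = 0.05 is 3.841.
Since 13.139 > 3.841, we reject the null hypothesis — the data do not fit the 2:1 ratio.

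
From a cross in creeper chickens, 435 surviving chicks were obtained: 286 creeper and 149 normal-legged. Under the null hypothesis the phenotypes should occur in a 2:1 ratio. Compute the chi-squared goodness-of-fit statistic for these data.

Total ratio parts = 3. Expected numbers out of 435:
  creeper: 435 × 2/3 = 290
  normal-legged: 435 × 1/3 = 145
χ² = Σ (O − E)² / E
  creeper: (286 − 290)² / 290 = 0.0552
  normal-legged: (149 − 145)² / 145 = 0.1103
χ² = 0.0552 + 0.1103 = 0.1655 ≈ 0.166

0.166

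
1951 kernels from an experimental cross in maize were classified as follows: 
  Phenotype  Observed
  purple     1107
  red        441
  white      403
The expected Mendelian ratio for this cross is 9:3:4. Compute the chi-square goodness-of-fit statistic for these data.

The 9:3:4 ratio has 16 parts, so with N = 1951 the expected counts are:
  purple: 1951 × 9/16 = 1097.4375
  red: 1951 × 3/16 = 365.8125
  white: 1951 × 4/16 = 487.75
χ² = Σ (O − E)² / E
  purple: (1107 − 1097.4375)² / 1097.4375 = 0.0833
  red: (441 − 365.8125)² / 365.8125 = 15.4537
  white: (403 − 487.75)² / 487.75 = 14.7259
χ² = 0.0833 + 15.4537 + 14.7259 = 30.2629 ≈ 30.263

30.263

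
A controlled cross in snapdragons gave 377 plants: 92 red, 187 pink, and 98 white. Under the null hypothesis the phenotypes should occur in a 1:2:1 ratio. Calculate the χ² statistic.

0.215

Expected counts for N = 377 under a 1:2:1 ratio (total parts = 4):
  red: 377 × 1/4 = 94.25
  pink: 377 × 2/4 = 188.5
  white: 377 × 1/4 = 94.25
χ² = Σ (O − E)² / E
  red: (92 − 94.25)² / 94.25 = 0.0537
  pink: (187 − 188.5)² / 188.5 = 0.0119
  white: (98 − 94.25)² / 94.25 = 0.1492
χ² = 0.0537 + 0.0119 + 0.1492 = 0.2148 ≈ 0.215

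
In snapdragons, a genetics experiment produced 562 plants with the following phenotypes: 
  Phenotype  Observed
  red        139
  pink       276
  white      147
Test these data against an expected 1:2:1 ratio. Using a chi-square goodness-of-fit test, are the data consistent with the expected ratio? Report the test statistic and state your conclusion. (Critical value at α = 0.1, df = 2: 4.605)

0.406; consistent

Under the 1:2:1 hypothesis (Σ ratio = 4, N = 562):
  red: 562 × 1/4 = 140.5
  pink: 562 × 2/4 = 281
  white: 562 × 1/4 = 140.5
χ² = Σ (O − E)² / E
  red: (139 − 140.5)² / 140.5 = 0.0160
  pink: (276 − 281)² / 281 = 0.0890
  white: (147 − 140.5)² / 140.5 = 0.3007
χ² = 0.0160 + 0.0890 + 0.3007 = 0.4057 ≈ 0.406
Degrees of freedom = 3 − 1 = 2; critical value at α = 0.1 is 4.605.
Since 0.406 < 4.605, we fail to reject the null hypothesis — the data are consistent with the 1:2:1 ratio.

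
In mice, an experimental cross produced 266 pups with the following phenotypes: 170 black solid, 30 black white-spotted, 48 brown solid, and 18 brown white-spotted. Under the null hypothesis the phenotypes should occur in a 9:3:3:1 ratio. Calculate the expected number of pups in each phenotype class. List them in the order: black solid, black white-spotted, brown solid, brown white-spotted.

Expected counts for N = 266 under a 9:3:3:1 ratio (total parts = 16):
  black solid: 266 × 9/16 = 149.625
  black white-spotted: 266 × 3/16 = 49.875
  brown solid: 266 × 3/16 = 49.875
  brown white-spotted: 266 × 1/16 = 16.625

149.625, 49.875, 49.875, 16.625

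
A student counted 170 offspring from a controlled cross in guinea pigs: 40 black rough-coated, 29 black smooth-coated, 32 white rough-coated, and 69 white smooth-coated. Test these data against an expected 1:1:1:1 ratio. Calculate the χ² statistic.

Total ratio parts = 4. Expected numbers out of 170:
  black rough-coated: 170 × 1/4 = 42.5
  black smooth-coated: 170 × 1/4 = 42.5
  white rough-coated: 170 × 1/4 = 42.5
  white smooth-coated: 170 × 1/4 = 42.5
χ² = Σ (O − E)² / E
  black rough-coated: (40 − 42.5)² / 42.5 = 0.1471
  black smooth-coated: (29 − 42.5)² / 42.5 = 4.2882
  white rough-coated: (32 − 42.5)² / 42.5 = 2.5941
  white smooth-coated: (69 − 42.5)² / 42.5 = 16.5235
χ² = 0.1471 + 4.2882 + 2.5941 + 16.5235 = 23.5529 ≈ 23.553

23.553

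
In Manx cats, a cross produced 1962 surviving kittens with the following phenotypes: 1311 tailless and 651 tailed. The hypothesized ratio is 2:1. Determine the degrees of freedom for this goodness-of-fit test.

1

A goodness-of-fit test with 2 phenotype classes has df = 2 − 1 = 1.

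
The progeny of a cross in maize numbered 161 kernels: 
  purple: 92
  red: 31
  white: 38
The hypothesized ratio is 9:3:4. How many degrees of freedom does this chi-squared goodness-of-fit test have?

2

A goodness-of-fit test with 3 phenotype classes has df = 3 − 1 = 2.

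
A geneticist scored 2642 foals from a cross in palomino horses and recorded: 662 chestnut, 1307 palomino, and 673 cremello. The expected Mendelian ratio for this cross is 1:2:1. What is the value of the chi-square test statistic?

Expected counts for N = 2642 under a 1:2:1 ratio (total parts = 4):
  chestnut: 2642 × 1/4 = 660.5
  palomino: 2642 × 2/4 = 1321
  cremello: 2642 × 1/4 = 660.5
χ² = Σ (O − E)² / E
  chestnut: (662 − 660.5)² / 660.5 = 0.0034
  palomino: (1307 − 1321)² / 1321 = 0.1484
  cremello: (673 − 660.5)² / 660.5 = 0.2366
χ² = 0.0034 + 0.1484 + 0.2366 = 0.3884 ≈ 0.388

0.388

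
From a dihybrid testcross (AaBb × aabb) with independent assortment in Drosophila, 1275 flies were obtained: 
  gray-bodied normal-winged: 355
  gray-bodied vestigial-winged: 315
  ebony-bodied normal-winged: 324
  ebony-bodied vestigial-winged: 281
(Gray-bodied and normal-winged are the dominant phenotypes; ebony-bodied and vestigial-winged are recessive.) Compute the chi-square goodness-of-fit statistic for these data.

8.724

A dihybrid testcross with independent assortment gives a 1:1:1:1 ratio.
The 1:1:1:1 ratio has 4 parts, so with N = 1275 the expected counts are:
  gray-bodied normal-winged: 1275 × 1/4 = 318.75
  gray-bodied vestigial-winged: 1275 × 1/4 = 318.75
  ebony-bodied normal-winged: 1275 × 1/4 = 318.75
  ebony-bodied vestigial-winged: 1275 × 1/4 = 318.75
χ² = Σ (O − E)² / E
  gray-bodied normal-winged: (355 − 318.75)² / 318.75 = 4.1225
  gray-bodied vestigial-winged: (315 − 318.75)² / 318.75 = 0.0441
  ebony-bodied normal-winged: (324 − 318.75)² / 318.75 = 0.0865
  ebony-bodied vestigial-winged: (281 − 318.75)² / 318.75 = 4.4708
χ² = 4.1225 + 0.0441 + 0.0865 + 4.4708 = 8.7239 ≈ 8.724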